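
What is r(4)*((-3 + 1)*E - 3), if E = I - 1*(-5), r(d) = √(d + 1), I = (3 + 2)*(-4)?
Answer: 27*√5 ≈ 60.374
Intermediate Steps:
I = -20 (I = 5*(-4) = -20)
r(d) = √(1 + d)
E = -15 (E = -20 - 1*(-5) = -20 + 5 = -15)
r(4)*((-3 + 1)*E - 3) = √(1 + 4)*((-3 + 1)*(-15) - 3) = √5*(-2*(-15) - 3) = √5*(30 - 3) = √5*27 = 27*√5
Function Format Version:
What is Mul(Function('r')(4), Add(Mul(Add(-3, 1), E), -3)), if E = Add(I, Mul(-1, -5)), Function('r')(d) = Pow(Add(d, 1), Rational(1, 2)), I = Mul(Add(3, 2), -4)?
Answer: Mul(27, Pow(5, Rational(1, 2))) ≈ 60.374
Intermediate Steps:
I = -20 (I = Mul(5, -4) = -20)
Function('r')(d) = Pow(Add(1, d), Rational(1, 2))
E = -15 (E = Add(-20, Mul(-1, -5)) = Add(-20, 5) = -15)
Mul(Function('r')(4), Add(Mul(Add(-3, 1), E), -3)) = Mul(Pow(Add(1, 4), Rational(1, 2)), Add(Mul(Add(-3, 1), -15), -3)) = Mul(Pow(5, Rational(1, 2)), Add(Mul(-2, -15), -3)) = Mul(Pow(5, Rational(1, 2)), Add(30, -3)) = Mul(Pow(5, Rational(1, 2)), 27) = Mul(27, Pow(5, Rational(1, 2)))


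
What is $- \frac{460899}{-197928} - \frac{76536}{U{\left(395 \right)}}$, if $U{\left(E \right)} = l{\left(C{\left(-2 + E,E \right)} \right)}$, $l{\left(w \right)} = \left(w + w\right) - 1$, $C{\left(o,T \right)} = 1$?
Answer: $- \frac{1683128501}{21992} \approx -76534.0$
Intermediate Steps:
$l{\left(w \right)} = -1 + 2 w$ ($l{\left(w \right)} = 2 w - 1 = -1 + 2 w$)
$U{\left(E \right)} = 1$ ($U{\left(E \right)} = -1 + 2 \cdot 1 = -1 + 2 = 1$)
$- \frac{460899}{-197928} - \frac{76536}{U{\left(395 \right)}} = - \frac{460899}{-197928} - \frac{76536}{1} = \left(-460899\right) \left(- \frac{1}{197928}\right) - 76536 = \frac{51211}{21992} - 76536 = - \frac{1683128501}{21992}$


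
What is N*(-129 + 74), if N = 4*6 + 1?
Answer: -1375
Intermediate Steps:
N = 25 (N = 24 + 1 = 25)
N*(-129 + 74) = 25*(-129 + 74) = 25*(-55) = -1375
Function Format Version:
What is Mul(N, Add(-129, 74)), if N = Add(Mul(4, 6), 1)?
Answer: -1375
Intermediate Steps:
N = 25 (N = Add(24, 1) = 25)
Mul(N, Add(-129, 74)) = Mul(25, Add(-129, 74)) = Mul(25, -55) = -1375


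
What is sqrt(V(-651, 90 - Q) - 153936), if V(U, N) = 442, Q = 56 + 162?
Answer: I*sqrt(153494) ≈ 391.78*I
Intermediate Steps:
Q = 218
sqrt(V(-651, 90 - Q) - 153936) = sqrt(442 - 153936) = sqrt(-153494) = I*sqrt(153494)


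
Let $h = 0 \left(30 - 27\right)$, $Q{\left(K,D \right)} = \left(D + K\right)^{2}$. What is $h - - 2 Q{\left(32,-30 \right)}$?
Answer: $8$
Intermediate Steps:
$h = 0$ ($h = 0 \cdot 3 = 0$)
$h - - 2 Q{\left(32,-30 \right)} = 0 - - 2 \left(-30 + 32\right)^{2} = 0 - - 2 \cdot 2^{2} = 0 - \left(-2\right) 4 = 0 - -8 = 0 + 8 = 8$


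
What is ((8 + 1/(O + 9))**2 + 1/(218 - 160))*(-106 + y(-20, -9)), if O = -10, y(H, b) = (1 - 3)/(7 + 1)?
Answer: -1208275/232 ≈ -5208.1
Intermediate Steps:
y(H, b) = -1/4 (y(H, b) = -2/8 = -2*1/8 = -1/4)
((8 + 1/(O + 9))**2 + 1/(218 - 160))*(-106 + y(-20, -9)) = ((8 + 1/(-10 + 9))**2 + 1/(218 - 160))*(-106 - 1/4) = ((8 + 1/(-1))**2 + 1/58)*(-425/4) = ((8 - 1)**2 + 1/58)*(-425/4) = (7**2 + 1/58)*(-425/4) = (49 + 1/58)*(-425/4) = (2843/58)*(-425/4) = -1208275/232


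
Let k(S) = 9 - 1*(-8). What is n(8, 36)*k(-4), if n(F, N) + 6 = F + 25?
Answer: 459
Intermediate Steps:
k(S) = 17 (k(S) = 9 + 8 = 17)
n(F, N) = 19 + F (n(F, N) = -6 + (F + 25) = -6 + (25 + F) = 19 + F)
n(8, 36)*k(-4) = (19 + 8)*17 = 27*17 = 459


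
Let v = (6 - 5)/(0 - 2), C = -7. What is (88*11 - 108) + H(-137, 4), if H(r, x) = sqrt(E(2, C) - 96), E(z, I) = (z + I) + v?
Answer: 860 + I*sqrt(406)/2 ≈ 860.0 + 10.075*I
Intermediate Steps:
v = -1/2 (v = 1/(-2) = 1*(-1/2) = -1/2 ≈ -0.50000)
E(z, I) = -1/2 + I + z (E(z, I) = (z + I) - 1/2 = (I + z) - 1/2 = -1/2 + I + z)
H(r, x) = I*sqrt(406)/2 (H(r, x) = sqrt((-1/2 - 7 + 2) - 96) = sqrt(-11/2 - 96) = sqrt(-203/2) = I*sqrt(406)/2)
(88*11 - 108) + H(-137, 4) = (88*11 - 108) + I*sqrt(406)/2 = (968 - 108) + I*sqrt(406)/2 = 860 + I*sqrt(406)/2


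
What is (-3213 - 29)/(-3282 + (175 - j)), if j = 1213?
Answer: 1621/2160 ≈ 0.75046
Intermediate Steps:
(-3213 - 29)/(-3282 + (175 - j)) = (-3213 - 29)/(-3282 + (175 - 1*1213)) = -3242/(-3282 + (175 - 1213)) = -3242/(-3282 - 1038) = -3242/(-4320) = -3242*(-1/4320) = 1621/2160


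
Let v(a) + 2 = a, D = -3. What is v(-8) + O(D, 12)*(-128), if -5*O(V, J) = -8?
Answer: -1074/5 ≈ -214.80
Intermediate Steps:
O(V, J) = 8/5 (O(V, J) = -1/5*(-8) = 8/5)
v(a) = -2 + a
v(-8) + O(D, 12)*(-128) = (-2 - 8) + (8/5)*(-128) = -10 - 1024/5 = -1074/5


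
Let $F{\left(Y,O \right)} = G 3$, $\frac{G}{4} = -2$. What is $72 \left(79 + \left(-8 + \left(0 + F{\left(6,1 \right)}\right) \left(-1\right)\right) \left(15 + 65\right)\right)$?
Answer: $97848$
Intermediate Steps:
$G = -8$ ($G = 4 \left(-2\right) = -8$)
$F{\left(Y,O \right)} = -24$ ($F{\left(Y,O \right)} = \left(-8\right) 3 = -24$)
$72 \left(79 + \left(-8 + \left(0 + F{\left(6,1 \right)}\right) \left(-1\right)\right) \left(15 + 65\right)\right) = 72 \left(79 + \left(-8 + \left(0 - 24\right) \left(-1\right)\right) \left(15 + 65\right)\right) = 72 \left(79 + \left(-8 - -24\right) 80\right) = 72 \left(79 + \left(-8 + 24\right) 80\right) = 72 \left(79 + 16 \cdot 80\right) = 72 \left(79 + 1280\right) = 72 \cdot 1359 = 97848$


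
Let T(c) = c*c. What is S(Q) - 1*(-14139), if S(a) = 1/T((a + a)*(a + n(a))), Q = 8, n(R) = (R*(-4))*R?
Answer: 222618894337/15745024 ≈ 14139.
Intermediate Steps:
n(R) = -4*R**2 (n(R) = (-4*R)*R = -4*R**2)
T(c) = c**2
S(a) = 1/(4*a**2*(a - 4*a**2)**2) (S(a) = 1/(((a + a)*(a - 4*a**2))**2) = 1/(((2*a)*(a - 4*a**2))**2) = 1/((2*a*(a - 4*a**2))**2) = 1/(4*a**2*(a - 4*a**2)**2))
S(Q) - 1*(-14139) = (1/4)/(8**4*(-1 + 4*8)**2) - 1*(-14139) = (1/4)*(1/4096)/(-1 + 32)**2 + 14139 = (1/4)*(1/4096)/31**2 + 14139 = (1/4)*(1/4096)*(1/961) + 14139 = 1/15745024 + 14139 = 222618894337/15745024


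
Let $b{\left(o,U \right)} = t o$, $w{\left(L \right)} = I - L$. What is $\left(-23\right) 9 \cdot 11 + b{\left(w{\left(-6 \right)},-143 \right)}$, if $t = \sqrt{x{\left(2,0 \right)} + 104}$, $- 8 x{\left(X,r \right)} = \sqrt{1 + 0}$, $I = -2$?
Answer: $-2277 + \sqrt{1662} \approx -2236.2$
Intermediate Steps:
$x{\left(X,r \right)} = - \frac{1}{8}$ ($x{\left(X,r \right)} = - \frac{\sqrt{1 + 0}}{8} = - \frac{\sqrt{1}}{8} = \left(- \frac{1}{8}\right) 1 = - \frac{1}{8}$)
$w{\left(L \right)} = -2 - L$
$t = \frac{\sqrt{1662}}{4}$ ($t = \sqrt{- \frac{1}{8} + 104} = \sqrt{\frac{831}{8}} = \frac{\sqrt{1662}}{4} \approx 10.192$)
$b{\left(o,U \right)} = \frac{o \sqrt{1662}}{4}$ ($b{\left(o,U \right)} = \frac{\sqrt{1662}}{4} o = \frac{o \sqrt{1662}}{4}$)
$\left(-23\right) 9 \cdot 11 + b{\left(w{\left(-6 \right)},-143 \right)} = \left(-23\right) 9 \cdot 11 + \frac{\left(-2 - -6\right) \sqrt{1662}}{4} = \left(-207\right) 11 + \frac{\left(-2 + 6\right) \sqrt{1662}}{4} = -2277 + \frac{1}{4} \cdot 4 \sqrt{1662} = -2277 + \sqrt{1662}$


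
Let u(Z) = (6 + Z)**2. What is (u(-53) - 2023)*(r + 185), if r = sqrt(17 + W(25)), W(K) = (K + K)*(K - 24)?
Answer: 34410 + 186*sqrt(67) ≈ 35933.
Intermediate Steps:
W(K) = 2*K*(-24 + K) (W(K) = (2*K)*(-24 + K) = 2*K*(-24 + K))
r = sqrt(67) (r = sqrt(17 + 2*25*(-24 + 25)) = sqrt(17 + 2*25*1) = sqrt(17 + 50) = sqrt(67) ≈ 8.1853)
(u(-53) - 2023)*(r + 185) = ((6 - 53)**2 - 2023)*(sqrt(67) + 185) = ((-47)**2 - 2023)*(185 + sqrt(67)) = (2209 - 2023)*(185 + sqrt(67)) = 186*(185 + sqrt(67)) = 34410 + 186*sqrt(67)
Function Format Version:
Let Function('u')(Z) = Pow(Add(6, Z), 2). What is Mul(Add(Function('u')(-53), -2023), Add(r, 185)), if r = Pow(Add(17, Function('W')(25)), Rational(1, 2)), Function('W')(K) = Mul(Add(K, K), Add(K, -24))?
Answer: Add(34410, Mul(186, Pow(67, Rational(1, 2)))) ≈ 35933.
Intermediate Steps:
Function('W')(K) = Mul(2, K, Add(-24, K)) (Function('W')(K) = Mul(Mul(2, K), Add(-24, K)) = Mul(2, K, Add(-24, K)))
r = Pow(67, Rational(1, 2)) (r = Pow(Add(17, Mul(2, 25, Add(-24, 25))), Rational(1, 2)) = Pow(Add(17, Mul(2, 25, 1)), Rational(1, 2)) = Pow(Add(17, 50), Rational(1, 2)) = Pow(67, Rational(1, 2)) ≈ 8.1853)
Mul(Add(Function('u')(-53), -2023), Add(r, 185)) = Mul(Add(Pow(Add(6, -53), 2), -2023), Add(Pow(67, Rational(1, 2)), 185)) = Mul(Add(Pow(-47, 2), -2023), Add(185, Pow(67, Rational(1, 2)))) = Mul(Add(2209, -2023), Add(185, Pow(67, Rational(1, 2)))) = Mul(186, Add(185, Pow(67, Rational(1, 2)))) = Add(34410, Mul(186, Pow(67, Rational(1, 2))))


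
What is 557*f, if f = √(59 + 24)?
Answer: 557*√83 ≈ 5074.5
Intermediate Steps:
f = √83 ≈ 9.1104
557*f = 557*√83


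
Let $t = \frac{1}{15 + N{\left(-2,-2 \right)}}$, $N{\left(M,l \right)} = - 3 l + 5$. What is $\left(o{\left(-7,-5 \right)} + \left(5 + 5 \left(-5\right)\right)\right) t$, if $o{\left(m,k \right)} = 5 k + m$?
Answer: $-2$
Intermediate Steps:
$N{\left(M,l \right)} = 5 - 3 l$
$o{\left(m,k \right)} = m + 5 k$
$t = \frac{1}{26}$ ($t = \frac{1}{15 + \left(5 - -6\right)} = \frac{1}{15 + \left(5 + 6\right)} = \frac{1}{15 + 11} = \frac{1}{26} \approx 0.038462$)
$\left(o{\left(-7,-5 \right)} + \left(5 + 5 \left(-5\right)\right)\right) t = \left(\left(-7 + 5 \left(-5\right)\right) + \left(5 + 5 \left(-5\right)\right)\right) \frac{1}{26} = \left(\left(-7 - 25\right) + \left(5 - 25\right)\right) \frac{1}{26} = \left(-32 - 20\right) \frac{1}{26} = \left(-52\right) \frac{1}{26} = -2$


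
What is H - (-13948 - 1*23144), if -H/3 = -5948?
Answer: 54936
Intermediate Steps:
H = 17844 (H = -3*(-5948) = 17844)
H - (-13948 - 1*23144) = 17844 - (-13948 - 1*23144) = 17844 - (-13948 - 23144) = 17844 - 1*(-37092) = 17844 + 37092 = 54936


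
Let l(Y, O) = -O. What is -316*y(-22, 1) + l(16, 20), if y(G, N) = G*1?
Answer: 6932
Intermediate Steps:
y(G, N) = G
-316*y(-22, 1) + l(16, 20) = -316*(-22) - 1*20 = 6952 - 20 = 6932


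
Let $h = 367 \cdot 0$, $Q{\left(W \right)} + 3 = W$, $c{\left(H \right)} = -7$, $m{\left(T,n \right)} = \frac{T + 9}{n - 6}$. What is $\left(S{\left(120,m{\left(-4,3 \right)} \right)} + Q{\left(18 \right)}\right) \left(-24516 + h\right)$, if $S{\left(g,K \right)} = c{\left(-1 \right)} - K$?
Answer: $-236988$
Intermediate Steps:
$m{\left(T,n \right)} = \frac{9 + T}{-6 + n}$
$Q{\left(W \right)} = -3 + W$
$S{\left(g,K \right)} = -7 - K$
$h = 0$
$\left(S{\left(120,m{\left(-4,3 \right)} \right)} + Q{\left(18 \right)}\right) \left(-24516 + h\right) = \left(\left(-7 - \frac{9 - 4}{-6 + 3}\right) + \left(-3 + 18\right)\right) \left(-24516 + 0\right) = \left(\left(-7 - \frac{1}{-3} \cdot 5\right) + 15\right) \left(-24516\right) = \left(\left(-7 - \left(- \frac{1}{3}\right) 5\right) + 15\right) \left(-24516\right) = \left(\left(-7 - - \frac{5}{3}\right) + 15\right) \left(-24516\right) = \left(\left(-7 + \frac{5}{3}\right) + 15\right) \left(-24516\right) = \left(- \frac{16}{3} + 15\right) \left(-24516\right) = \frac{29}{3} \left(-24516\right) = -236988$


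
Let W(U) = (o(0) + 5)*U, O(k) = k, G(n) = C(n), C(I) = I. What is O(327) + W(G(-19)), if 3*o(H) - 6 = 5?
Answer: 487/3 ≈ 162.33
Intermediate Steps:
G(n) = n
o(H) = 11/3 (o(H) = 2 + (⅓)*5 = 2 + 5/3 = 11/3)
W(U) = 26*U/3 (W(U) = (11/3 + 5)*U = 26*U/3)
O(327) + W(G(-19)) = 327 + (26/3)*(-19) = 327 - 494/3 = 487/3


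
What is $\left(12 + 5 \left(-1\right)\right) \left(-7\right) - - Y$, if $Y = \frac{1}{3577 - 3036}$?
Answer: $- \frac{26508}{541} \approx -48.998$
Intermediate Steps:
$Y = \frac{1}{541} \approx 0.0018484$
$\left(12 + 5 \left(-1\right)\right) \left(-7\right) - - Y = \left(12 + 5 \left(-1\right)\right) \left(-7\right) - \left(-1\right) \frac{1}{541} = \left(12 - 5\right) \left(-7\right) - - \frac{1}{541} = 7 \left(-7\right) + \frac{1}{541} = -49 + \frac{1}{541} = - \frac{26508}{541}$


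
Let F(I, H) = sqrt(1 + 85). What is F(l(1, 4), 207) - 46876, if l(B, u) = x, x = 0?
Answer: -46876 + sqrt(86) ≈ -46867.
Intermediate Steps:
l(B, u) = 0
F(I, H) = sqrt(86)
F(l(1, 4), 207) - 46876 = sqrt(86) - 46876 = -46876 + sqrt(86)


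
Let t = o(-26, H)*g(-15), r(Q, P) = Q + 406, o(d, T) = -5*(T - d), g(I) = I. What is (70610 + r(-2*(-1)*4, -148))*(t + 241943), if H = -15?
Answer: 17242354432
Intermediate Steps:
o(d, T) = -5*T + 5*d
r(Q, P) = 406 + Q
t = 825 (t = (-5*(-15) + 5*(-26))*(-15) = (75 - 130)*(-15) = -55*(-15) = 825)
(70610 + r(-2*(-1)*4, -148))*(t + 241943) = (70610 + (406 - 2*(-1)*4))*(825 + 241943) = (70610 + (406 + 2*4))*242768 = (70610 + (406 + 8))*242768 = (70610 + 414)*242768 = 71024*242768 = 17242354432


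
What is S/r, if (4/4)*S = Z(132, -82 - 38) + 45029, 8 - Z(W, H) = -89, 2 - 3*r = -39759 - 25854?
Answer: 135378/65615 ≈ 2.0632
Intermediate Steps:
r = 65615/3 (r = ⅔ - (-39759 - 25854)/3 = ⅔ - ⅓*(-65613) = ⅔ + 21871 = 65615/3 ≈ 21872.)
Z(W, H) = 97 (Z(W, H) = 8 - 1*(-89) = 8 + 89 = 97)
S = 45126 (S = 97 + 45029 = 45126)
S/r = 45126/(65615/3) = 45126*(3/65615) = 135378/65615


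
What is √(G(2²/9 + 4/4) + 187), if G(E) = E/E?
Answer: 2*√47 ≈ 13.711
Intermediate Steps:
G(E) = 1
√(G(2²/9 + 4/4) + 187) = √(1 + 187) = √188 = 2*√47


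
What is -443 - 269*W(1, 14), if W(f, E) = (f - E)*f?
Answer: 3054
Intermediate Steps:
W(f, E) = f*(f - E)
-443 - 269*W(1, 14) = -443 - 269*(1 - 1*14) = -443 - 269*(1 - 14) = -443 - 269*(-13) = -443 + 3497 = 3054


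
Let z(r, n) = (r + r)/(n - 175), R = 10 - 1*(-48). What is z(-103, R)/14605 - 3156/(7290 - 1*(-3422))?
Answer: -103667669/352009710 ≈ -0.29450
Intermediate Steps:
R = 58 (R = 10 + 48 = 58)
z(r, n) = 2*r/(-175 + n) (z(r, n) = (2*r)/(-175 + n) = 2*r/(-175 + n))
z(-103, R)/14605 - 3156/(7290 - 1*(-3422)) = (2*(-103)/(-175 + 58))/14605 - 3156/(7290 - 1*(-3422)) = (2*(-103)/(-117))*(1/14605) - 3156/(7290 + 3422) = (2*(-103)*(-1/117))*(1/14605) - 3156/10712 = (206/117)*(1/14605) - 3156*1/10712 = 206/1708785 - 789/2678 = -103667669/352009710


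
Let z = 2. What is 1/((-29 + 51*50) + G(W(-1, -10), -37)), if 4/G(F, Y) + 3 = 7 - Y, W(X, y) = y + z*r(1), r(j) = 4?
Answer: 41/103365 ≈ 0.00039665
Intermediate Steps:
W(X, y) = 8 + y (W(X, y) = y + 2*4 = y + 8 = 8 + y)
G(F, Y) = 4/(4 - Y) (G(F, Y) = 4/(-3 + (7 - Y)) = 4/(4 - Y))
1/((-29 + 51*50) + G(W(-1, -10), -37)) = 1/((-29 + 51*50) - 4/(-4 - 37)) = 1/((-29 + 2550) - 4/(-41)) = 1/(2521 - 4*(-1/41)) = 1/(2521 + 4/41) = 1/(103365/41) = 41/103365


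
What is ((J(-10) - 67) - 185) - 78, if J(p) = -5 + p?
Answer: -345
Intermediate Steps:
((J(-10) - 67) - 185) - 78 = (((-5 - 10) - 67) - 185) - 78 = ((-15 - 67) - 185) - 78 = (-82 - 185) - 78 = -267 - 78 = -345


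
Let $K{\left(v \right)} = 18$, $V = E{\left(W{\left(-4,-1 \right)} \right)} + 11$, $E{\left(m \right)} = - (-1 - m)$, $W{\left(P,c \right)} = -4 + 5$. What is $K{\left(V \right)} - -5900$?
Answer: $5918$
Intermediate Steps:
$W{\left(P,c \right)} = 1$
$E{\left(m \right)} = 1 + m$
$V = 13$ ($V = \left(1 + 1\right) + 11 = 2 + 11 = 13$)
$K{\left(V \right)} - -5900 = 18 - -5900 = 18 + 5900 = 5918$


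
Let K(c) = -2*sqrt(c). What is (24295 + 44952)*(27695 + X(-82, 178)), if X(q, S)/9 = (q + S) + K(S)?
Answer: 1977625073 - 1246446*sqrt(178) ≈ 1.9610e+9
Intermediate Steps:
X(q, S) = -18*sqrt(S) + 9*S + 9*q (X(q, S) = 9*((q + S) - 2*sqrt(S)) = 9*((S + q) - 2*sqrt(S)) = 9*(S + q - 2*sqrt(S)) = -18*sqrt(S) + 9*S + 9*q)
(24295 + 44952)*(27695 + X(-82, 178)) = (24295 + 44952)*(27695 + (-18*sqrt(178) + 9*178 + 9*(-82))) = 69247*(27695 + (-18*sqrt(178) + 1602 - 738)) = 69247*(27695 + (864 - 18*sqrt(178))) = 69247*(28559 - 18*sqrt(178)) = 1977625073 - 1246446*sqrt(178)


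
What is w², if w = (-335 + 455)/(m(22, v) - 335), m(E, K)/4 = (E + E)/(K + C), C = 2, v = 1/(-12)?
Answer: 7617600/31281649 ≈ 0.24352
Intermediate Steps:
v = -1/12 ≈ -0.083333
m(E, K) = 8*E/(2 + K) (m(E, K) = 4*((E + E)/(K + 2)) = 4*((2*E)/(2 + K)) = 4*(2*E/(2 + K)) = 8*E/(2 + K))
w = -2760/5593 (w = (-335 + 455)/(8*22/(2 - 1/12) - 335) = 120/(8*22/(23/12) - 335) = 120/(8*22*(12/23) - 335) = 120/(2112/23 - 335) = 120/(-5593/23) = 120*(-23/5593) = -2760/5593 ≈ -0.49347)
w² = (-2760/5593)² = 7617600/31281649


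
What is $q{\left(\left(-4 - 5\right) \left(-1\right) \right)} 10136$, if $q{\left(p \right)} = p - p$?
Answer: $0$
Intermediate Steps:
$q{\left(p \right)} = 0$
$q{\left(\left(-4 - 5\right) \left(-1\right) \right)} 10136 = 0 \cdot 10136 = 0$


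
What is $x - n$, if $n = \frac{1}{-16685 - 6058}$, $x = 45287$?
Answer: $\frac{1029962242}{22743} \approx 45287.0$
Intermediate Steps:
$n = - \frac{1}{22743}$ ($n = \frac{1}{-22743} = - \frac{1}{22743} \approx -4.397 \cdot 10^{-5}$)
$x - n = 45287 - - \frac{1}{22743} = 45287 + \frac{1}{22743} = \frac{1029962242}{22743}$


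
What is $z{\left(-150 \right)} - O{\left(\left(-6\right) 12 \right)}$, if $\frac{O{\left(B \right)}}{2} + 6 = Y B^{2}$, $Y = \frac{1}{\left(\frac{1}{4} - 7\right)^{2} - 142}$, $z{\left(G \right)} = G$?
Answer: $- \frac{47046}{1543} \approx -30.49$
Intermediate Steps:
$Y = - \frac{16}{1543}$ ($Y = \frac{1}{\left(\frac{1}{4} - 7\right)^{2} - 142} = \frac{1}{\left(- \frac{27}{4}\right)^{2} - 142} = \frac{1}{\frac{729}{16} - 142} = \frac{1}{- \frac{1543}{16}} = - \frac{16}{1543} \approx -0.010369$)
$O{\left(B \right)} = -12 - \frac{32 B^{2}}{1543}$ ($O{\left(B \right)} = -12 + 2 \left(- \frac{16 B^{2}}{1543}\right) = -12 - \frac{32 B^{2}}{1543}$)
$z{\left(-150 \right)} - O{\left(\left(-6\right) 12 \right)} = -150 - \left(-12 - \frac{32 \left(\left(-6\right) 12\right)^{2}}{1543}\right) = -150 - \left(-12 - \frac{32 \left(-72\right)^{2}}{1543}\right) = -150 - \left(-12 - \frac{165888}{1543}\right) = -150 - - \frac{184404}{1543} = -150 + \frac{184404}{1543} = - \frac{47046}{1543}$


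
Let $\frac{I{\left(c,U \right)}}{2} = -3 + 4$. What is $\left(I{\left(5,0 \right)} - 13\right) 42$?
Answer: $-462$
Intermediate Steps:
$I{\left(c,U \right)} = 2$ ($I{\left(c,U \right)} = 2 \left(-3 + 4\right) = 2 \cdot 1 = 2$)
$\left(I{\left(5,0 \right)} - 13\right) 42 = \left(2 - 13\right) 42 = \left(-11\right) 42 = -462$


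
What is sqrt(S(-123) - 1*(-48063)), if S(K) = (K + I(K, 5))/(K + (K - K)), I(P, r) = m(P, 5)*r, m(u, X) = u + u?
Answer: 43*sqrt(26) ≈ 219.26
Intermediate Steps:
m(u, X) = 2*u
I(P, r) = 2*P*r (I(P, r) = (2*P)*r = 2*P*r)
S(K) = 11 (S(K) = (K + 2*K*5)/(K + (K - K)) = (K + 10*K)/(K + 0) = (11*K)/K = 11)
sqrt(S(-123) - 1*(-48063)) = sqrt(11 - 1*(-48063)) = sqrt(11 + 48063) = sqrt(48074) = 43*sqrt(26)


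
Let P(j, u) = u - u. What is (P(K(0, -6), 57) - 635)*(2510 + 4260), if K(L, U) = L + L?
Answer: -4298950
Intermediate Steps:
K(L, U) = 2*L
P(j, u) = 0
(P(K(0, -6), 57) - 635)*(2510 + 4260) = (0 - 635)*(2510 + 4260) = -635*6770 = -4298950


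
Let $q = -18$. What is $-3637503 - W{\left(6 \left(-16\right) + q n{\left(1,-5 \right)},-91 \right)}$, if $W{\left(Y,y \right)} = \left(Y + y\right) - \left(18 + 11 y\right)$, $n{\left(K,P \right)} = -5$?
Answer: $-3638389$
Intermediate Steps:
$W{\left(Y,y \right)} = -18 + Y - 10 y$
$-3637503 - W{\left(6 \left(-16\right) + q n{\left(1,-5 \right)},-91 \right)} = -3637503 - \left(-18 + \left(6 \left(-16\right) - -90\right) - -910\right) = -3637503 - \left(-18 + \left(-96 + 90\right) + 910\right) = -3637503 - \left(-18 - 6 + 910\right) = -3637503 - 886 = -3638389$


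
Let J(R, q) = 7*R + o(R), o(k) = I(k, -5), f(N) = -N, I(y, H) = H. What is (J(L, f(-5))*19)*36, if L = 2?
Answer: 6156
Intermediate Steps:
o(k) = -5
J(R, q) = -5 + 7*R (J(R, q) = 7*R - 5 = -5 + 7*R)
(J(L, f(-5))*19)*36 = ((-5 + 7*2)*19)*36 = ((-5 + 14)*19)*36 = (9*19)*36 = 171*36 = 6156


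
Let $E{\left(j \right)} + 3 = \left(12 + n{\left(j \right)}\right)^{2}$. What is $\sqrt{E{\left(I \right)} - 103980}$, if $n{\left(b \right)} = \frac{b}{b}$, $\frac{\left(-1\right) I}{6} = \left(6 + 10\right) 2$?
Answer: $i \sqrt{103814} \approx 322.2 i$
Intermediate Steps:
$I = -192$ ($I = - 6 \left(6 + 10\right) 2 = - 6 \cdot 16 \cdot 2 = \left(-6\right) 32 = -192$)
$n{\left(b \right)} = 1$
$E{\left(j \right)} = 166$ ($E{\left(j \right)} = -3 + \left(12 + 1\right)^{2} = -3 + 13^{2} = -3 + 169 = 166$)
$\sqrt{E{\left(I \right)} - 103980} = \sqrt{166 - 103980} = \sqrt{-103814} = i \sqrt{103814}$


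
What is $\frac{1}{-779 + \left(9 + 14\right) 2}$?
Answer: $- \frac{1}{733} \approx -0.0013643$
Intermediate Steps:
$\frac{1}{-779 + \left(9 + 14\right) 2} = \frac{1}{-779 + 23 \cdot 2} = \frac{1}{-779 + 46} = \frac{1}{-733} = - \frac{1}{733}$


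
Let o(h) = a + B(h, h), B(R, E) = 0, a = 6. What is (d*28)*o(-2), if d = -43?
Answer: -7224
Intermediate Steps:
o(h) = 6 (o(h) = 6 + 0 = 6)
(d*28)*o(-2) = -43*28*6 = -1204*6 = -7224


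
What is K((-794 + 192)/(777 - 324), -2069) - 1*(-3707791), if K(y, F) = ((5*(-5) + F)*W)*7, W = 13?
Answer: 3517237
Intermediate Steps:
K(y, F) = -2275 + 91*F (K(y, F) = ((5*(-5) + F)*13)*7 = ((-25 + F)*13)*7 = (-325 + 13*F)*7 = -2275 + 91*F)
K((-794 + 192)/(777 - 324), -2069) - 1*(-3707791) = (-2275 + 91*(-2069)) - 1*(-3707791) = (-2275 - 188279) + 3707791 = -190554 + 3707791 = 3517237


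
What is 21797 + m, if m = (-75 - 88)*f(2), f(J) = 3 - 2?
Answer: 21634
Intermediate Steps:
f(J) = 1
m = -163 (m = (-75 - 88)*1 = -163*1 = -163)
21797 + m = 21797 - 163 = 21634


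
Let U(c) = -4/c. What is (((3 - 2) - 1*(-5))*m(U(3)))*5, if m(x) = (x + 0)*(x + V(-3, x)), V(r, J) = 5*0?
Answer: 160/3 ≈ 53.333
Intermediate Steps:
V(r, J) = 0
m(x) = x² (m(x) = (x + 0)*(x + 0) = x*x = x²)
(((3 - 2) - 1*(-5))*m(U(3)))*5 = (((3 - 2) - 1*(-5))*(-4/3)²)*5 = ((1 + 5)*(-4*⅓)²)*5 = (6*(-4/3)²)*5 = (6*(16/9))*5 = (32/3)*5 = 160/3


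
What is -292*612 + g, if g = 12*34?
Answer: -178296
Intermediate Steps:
g = 408
-292*612 + g = -292*612 + 408 = -178704 + 408 = -178296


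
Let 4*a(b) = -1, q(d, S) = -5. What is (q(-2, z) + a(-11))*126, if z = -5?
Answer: -1323/2 ≈ -661.50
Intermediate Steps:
a(b) = -1/4 (a(b) = (1/4)*(-1) = -1/4)
(q(-2, z) + a(-11))*126 = (-5 - 1/4)*126 = -21/4*126 = -1323/2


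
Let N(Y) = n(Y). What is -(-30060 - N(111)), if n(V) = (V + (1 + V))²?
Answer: 79789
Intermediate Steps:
n(V) = (1 + 2*V)²
N(Y) = (1 + 2*Y)²
-(-30060 - N(111)) = -(-30060 - (1 + 2*111)²) = -(-30060 - (1 + 222)²) = -(-30060 - 1*223²) = -(-30060 - 1*49729) = -(-30060 - 49729) = -1*(-79789) = 79789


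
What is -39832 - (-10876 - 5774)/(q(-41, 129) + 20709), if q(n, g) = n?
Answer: -411615563/10334 ≈ -39831.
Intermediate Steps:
-39832 - (-10876 - 5774)/(q(-41, 129) + 20709) = -39832 - (-10876 - 5774)/(-41 + 20709) = -39832 - (-16650)/20668 = -39832 - 1*(-8325/10334) = -39832 + 8325/10334 = -411615563/10334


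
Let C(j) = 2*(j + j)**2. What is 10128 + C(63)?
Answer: 41880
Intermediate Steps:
C(j) = 8*j**2 (C(j) = 2*(2*j)**2 = 2*(4*j**2) = 8*j**2)
10128 + C(63) = 10128 + 8*63**2 = 10128 + 8*3969 = 10128 + 31752 = 41880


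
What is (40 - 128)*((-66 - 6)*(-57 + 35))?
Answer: -139392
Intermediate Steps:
(40 - 128)*((-66 - 6)*(-57 + 35)) = -(-6336)*(-22) = -88*1584 = -139392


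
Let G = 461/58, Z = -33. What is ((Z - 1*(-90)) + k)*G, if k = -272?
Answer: -99115/58 ≈ -1708.9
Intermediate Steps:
G = 461/58 (G = 461*(1/58) = 461/58 ≈ 7.9483)
((Z - 1*(-90)) + k)*G = ((-33 - 1*(-90)) - 272)*(461/58) = ((-33 + 90) - 272)*(461/58) = (57 - 272)*(461/58) = -215*461/58 = -99115/58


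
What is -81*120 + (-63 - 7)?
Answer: -9790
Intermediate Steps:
-81*120 + (-63 - 7) = -9720 - 70 = -9790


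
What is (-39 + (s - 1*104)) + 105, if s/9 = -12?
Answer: -146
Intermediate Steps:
s = -108 (s = 9*(-12) = -108)
(-39 + (s - 1*104)) + 105 = (-39 + (-108 - 1*104)) + 105 = (-39 + (-108 - 104)) + 105 = (-39 - 212) + 105 = -251 + 105 = -146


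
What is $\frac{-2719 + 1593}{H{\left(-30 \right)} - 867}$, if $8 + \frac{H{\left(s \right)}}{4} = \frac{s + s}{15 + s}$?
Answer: $\frac{1126}{883} \approx 1.2752$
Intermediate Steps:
$H{\left(s \right)} = -32 + \frac{8 s}{15 + s}$ ($H{\left(s \right)} = -32 + 4 \frac{s + s}{15 + s} = -32 + 4 \frac{2 s}{15 + s} = -32 + \frac{8 s}{15 + s}$)
$\frac{-2719 + 1593}{H{\left(-30 \right)} - 867} = \frac{-2719 + 1593}{\frac{24 \left(-20 - -30\right)}{15 - 30} - 867} = - \frac{1126}{\frac{24 \left(-20 + 30\right)}{-15} - 867} = - \frac{1126}{24 \left(- \frac{1}{15}\right) 10 - 867} = - \frac{1126}{-16 - 867} = - \frac{1126}{-883} = \left(-1126\right) \left(- \frac{1}{883}\right) = \frac{1126}{883}$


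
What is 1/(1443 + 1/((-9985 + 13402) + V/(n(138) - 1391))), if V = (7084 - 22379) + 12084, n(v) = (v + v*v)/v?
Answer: 4281295/6177909937 ≈ 0.00069300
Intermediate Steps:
n(v) = (v + v²)/v
V = -3211 (V = -15295 + 12084 = -3211)
1/(1443 + 1/((-9985 + 13402) + V/(n(138) - 1391))) = 1/(1443 + 1/((-9985 + 13402) - 3211/((1 + 138) - 1391))) = 1/(1443 + 1/(3417 - 3211/(139 - 1391))) = 1/(1443 + 1/(3417 - 3211/(-1252))) = 1/(1443 + 1/(3417 - 3211*(-1/1252))) = 1/(1443 + 1/(3417 + 3211/1252)) = 1/(1443 + 1/(4281295/1252)) = 1/(1443 + 1252/4281295) = 1/(6177909937/4281295) = 4281295/6177909937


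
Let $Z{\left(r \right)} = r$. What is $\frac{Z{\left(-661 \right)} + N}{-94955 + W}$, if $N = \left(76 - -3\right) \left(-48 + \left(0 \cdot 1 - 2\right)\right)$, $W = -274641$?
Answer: $\frac{4611}{369596} \approx 0.012476$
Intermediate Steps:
$N = -3950$ ($N = \left(76 + 3\right) \left(-48 + \left(0 - 2\right)\right) = 79 \left(-48 - 2\right) = 79 \left(-50\right) = -3950$)
$\frac{Z{\left(-661 \right)} + N}{-94955 + W} = \frac{-661 - 3950}{-94955 - 274641} = - \frac{4611}{-369596} = \left(-4611\right) \left(- \frac{1}{369596}\right) = \frac{4611}{369596}$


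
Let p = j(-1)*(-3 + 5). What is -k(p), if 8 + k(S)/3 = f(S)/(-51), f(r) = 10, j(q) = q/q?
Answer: 418/17 ≈ 24.588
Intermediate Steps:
j(q) = 1
p = 2 (p = 1*(-3 + 5) = 1*2 = 2)
k(S) = -418/17 (k(S) = -24 + 3*(10/(-51)) = -24 + 3*(10*(-1/51)) = -24 + 3*(-10/51) = -24 - 10/17 = -418/17)
-k(p) = -1*(-418/17) = 418/17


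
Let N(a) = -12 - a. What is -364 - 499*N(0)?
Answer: 5624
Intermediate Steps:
-364 - 499*N(0) = -364 - 499*(-12 - 1*0) = -364 - 499*(-12 + 0) = -364 - 499*(-12) = -364 + 5988 = 5624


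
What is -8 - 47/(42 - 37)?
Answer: -87/5 ≈ -17.400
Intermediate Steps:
-8 - 47/(42 - 37) = -8 - 47/5 = -87/5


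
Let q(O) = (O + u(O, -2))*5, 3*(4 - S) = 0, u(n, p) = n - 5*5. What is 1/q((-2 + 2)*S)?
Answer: -1/125 ≈ -0.0080000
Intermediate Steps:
u(n, p) = -25 + n (u(n, p) = n - 25 = -25 + n)
S = 4 (S = 4 - ⅓*0 = 4 + 0 = 4)
q(O) = -125 + 10*O (q(O) = (O + (-25 + O))*5 = (-25 + 2*O)*5 = -125 + 10*O)
1/q((-2 + 2)*S) = 1/(-125 + 10*((-2 + 2)*4)) = 1/(-125 + 10*(0*4)) = 1/(-125 + 10*0) = 1/(-125 + 0) = 1/(-125) = -1/125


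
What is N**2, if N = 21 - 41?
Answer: 400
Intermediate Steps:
N = -20
N**2 = (-20)**2 = 400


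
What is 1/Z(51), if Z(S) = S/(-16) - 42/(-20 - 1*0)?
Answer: -80/87 ≈ -0.91954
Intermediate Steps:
Z(S) = 21/10 - S/16 (Z(S) = S*(-1/16) - 42/(-20 + 0) = -S/16 - 42/(-20) = -S/16 - 42*(-1/20) = -S/16 + 21/10 = 21/10 - S/16)
1/Z(51) = 1/(21/10 - 1/16*51) = 1/(21/10 - 51/16) = 1/(-87/80) = -80/87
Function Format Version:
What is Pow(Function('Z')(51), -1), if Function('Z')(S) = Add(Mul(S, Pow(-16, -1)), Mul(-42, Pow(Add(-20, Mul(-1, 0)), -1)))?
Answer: Rational(-80, 87) ≈ -0.91954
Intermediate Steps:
Function('Z')(S) = Add(Rational(21, 10), Mul(Rational(-1, 16), S)) (Function('Z')(S) = Add(Mul(S, Rational(-1, 16)), Mul(-42, Pow(Add(-20, 0), -1))) = Add(Mul(Rational(-1, 16), S), Mul(-42, Pow(-20, -1))) = Add(Mul(Rational(-1, 16), S), Mul(-42, Rational(-1, 20))) = Add(Mul(Rational(-1, 16), S), Rational(21, 10)) = Add(Rational(21, 10), Mul(Rational(-1, 16), S)))
Pow(Function('Z')(51), -1) = Pow(Add(Rational(21, 10), Mul(Rational(-1, 16), 51)), -1) = Pow(Add(Rational(21, 10), Rational(-51, 16)), -1) = Pow(Rational(-87, 80), -1) = Rational(-80, 87)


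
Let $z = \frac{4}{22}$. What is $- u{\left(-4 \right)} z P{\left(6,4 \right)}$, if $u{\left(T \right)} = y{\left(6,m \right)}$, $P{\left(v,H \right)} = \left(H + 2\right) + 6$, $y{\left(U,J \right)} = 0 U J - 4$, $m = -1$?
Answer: $\frac{96}{11} \approx 8.7273$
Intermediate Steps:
$z = \frac{2}{11}$ ($z = 4 \cdot \frac{1}{22} = \frac{2}{11} \approx 0.18182$)
$y{\left(U,J \right)} = -4$ ($y{\left(U,J \right)} = 0 J - 4 = 0 - 4 = -4$)
$P{\left(v,H \right)} = 8 + H$ ($P{\left(v,H \right)} = \left(2 + H\right) + 6 = 8 + H$)
$u{\left(T \right)} = -4$
$- u{\left(-4 \right)} z P{\left(6,4 \right)} = - \left(-4\right) \frac{2}{11} \left(8 + 4\right) = - \frac{\left(-8\right) 12}{11} = \left(-1\right) \left(- \frac{96}{11}\right) = \frac{96}{11}$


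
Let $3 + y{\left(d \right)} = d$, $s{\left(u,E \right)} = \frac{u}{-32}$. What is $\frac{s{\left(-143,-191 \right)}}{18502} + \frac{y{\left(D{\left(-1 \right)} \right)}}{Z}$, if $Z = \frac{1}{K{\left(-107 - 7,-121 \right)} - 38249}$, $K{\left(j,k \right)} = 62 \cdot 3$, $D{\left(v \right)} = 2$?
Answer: $\frac{2048702925}{53824} \approx 38063.0$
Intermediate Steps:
$s{\left(u,E \right)} = - \frac{u}{32}$ ($s{\left(u,E \right)} = u \left(- \frac{1}{32}\right) = - \frac{u}{32}$)
$y{\left(d \right)} = -3 + d$
$K{\left(j,k \right)} = 186$
$Z = - \frac{1}{38063}$ ($Z = \frac{1}{186 - 38249} = \frac{1}{-38063} = - \frac{1}{38063} \approx -2.6272 \cdot 10^{-5}$)
$\frac{s{\left(-143,-191 \right)}}{18502} + \frac{y{\left(D{\left(-1 \right)} \right)}}{Z} = \frac{\left(- \frac{1}{32}\right) \left(-143\right)}{18502} + \frac{-3 + 2}{- \frac{1}{38063}} = \frac{143}{32} \cdot \frac{1}{18502} - -38063 = \frac{13}{53824} + 38063 = \frac{2048702925}{53824}$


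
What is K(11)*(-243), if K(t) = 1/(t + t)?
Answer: -243/22 ≈ -11.045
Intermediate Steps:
K(t) = 1/(2*t)
K(11)*(-243) = ((½)/11)*(-243) = ((½)*(1/11))*(-243) = (1/22)*(-243) = -243/22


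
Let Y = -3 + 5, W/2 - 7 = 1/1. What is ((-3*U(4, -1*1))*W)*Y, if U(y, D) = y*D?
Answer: 384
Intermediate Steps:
U(y, D) = D*y
W = 16 (W = 14 + 2/1 = 14 + 2*1 = 14 + 2 = 16)
Y = 2
((-3*U(4, -1*1))*W)*Y = (-3*(-1*1)*4*16)*2 = (-(-3)*4*16)*2 = (-3*(-4)*16)*2 = (12*16)*2 = 192*2 = 384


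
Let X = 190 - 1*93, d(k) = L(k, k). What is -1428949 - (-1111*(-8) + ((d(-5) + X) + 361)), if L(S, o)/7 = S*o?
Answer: -1438470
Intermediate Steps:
L(S, o) = 7*S*o (L(S, o) = 7*(S*o) = 7*S*o)
d(k) = 7*k² (d(k) = 7*k*k = 7*k²)
X = 97 (X = 190 - 93 = 97)
-1428949 - (-1111*(-8) + ((d(-5) + X) + 361)) = -1428949 - (-1111*(-8) + ((7*(-5)² + 97) + 361)) = -1428949 - (8888 + ((7*25 + 97) + 361)) = -1428949 - (8888 + ((175 + 97) + 361)) = -1428949 - (8888 + (272 + 361)) = -1428949 - (8888 + 633) = -1428949 - 1*9521 = -1428949 - 9521 = -1438470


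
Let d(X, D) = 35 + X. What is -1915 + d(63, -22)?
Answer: -1817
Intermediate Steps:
-1915 + d(63, -22) = -1915 + (35 + 63) = -1915 + 98 = -1817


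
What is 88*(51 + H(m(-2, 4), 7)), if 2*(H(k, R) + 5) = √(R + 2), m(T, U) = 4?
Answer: 4180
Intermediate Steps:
H(k, R) = -5 + √(2 + R)/2 (H(k, R) = -5 + √(R + 2)/2 = -5 + √(2 + R)/2)
88*(51 + H(m(-2, 4), 7)) = 88*(51 + (-5 + √(2 + 7)/2)) = 88*(51 + (-5 + √9/2)) = 88*(51 + (-5 + (½)*3)) = 88*(51 + (-5 + 3/2)) = 88*(51 - 7/2) = 88*(95/2) = 4180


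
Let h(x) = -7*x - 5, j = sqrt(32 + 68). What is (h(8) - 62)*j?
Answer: -1230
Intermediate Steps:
j = 10 (j = sqrt(100) = 10)
h(x) = -5 - 7*x
(h(8) - 62)*j = ((-5 - 7*8) - 62)*10 = ((-5 - 56) - 62)*10 = (-61 - 62)*10 = -123*10 = -1230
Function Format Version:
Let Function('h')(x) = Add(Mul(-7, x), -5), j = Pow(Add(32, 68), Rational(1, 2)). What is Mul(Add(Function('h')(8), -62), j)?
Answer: -1230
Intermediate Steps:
j = 10 (j = Pow(100, Rational(1, 2)) = 10)
Function('h')(x) = Add(-5, Mul(-7, x))
Mul(Add(Function('h')(8), -62), j) = Mul(Add(Add(-5, Mul(-7, 8)), -62), 10) = Mul(Add(Add(-5, -56), -62), 10) = Mul(Add(-61, -62), 10) = Mul(-123, 10) = -1230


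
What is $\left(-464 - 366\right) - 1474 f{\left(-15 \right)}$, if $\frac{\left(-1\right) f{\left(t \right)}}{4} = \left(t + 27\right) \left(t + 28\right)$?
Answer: $918946$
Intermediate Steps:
$f{\left(t \right)} = - 4 \left(27 + t\right) \left(28 + t\right)$ ($f{\left(t \right)} = - 4 \left(t + 27\right) \left(t + 28\right) = - 4 \left(27 + t\right) \left(28 + t\right)$)
$\left(-464 - 366\right) - 1474 f{\left(-15 \right)} = \left(-464 - 366\right) - 1474 \left(-3024 - -3300 - 4 \left(-15\right)^{2}\right) = \left(-464 - 366\right) - 1474 \left(-3024 + 3300 - 900\right) = -830 - 1474 \left(-3024 + 3300 - 900\right) = -830 - -919776 = -830 + 919776 = 918946$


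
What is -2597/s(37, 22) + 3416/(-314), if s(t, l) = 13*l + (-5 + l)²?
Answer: -1389829/90275 ≈ -15.396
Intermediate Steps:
s(t, l) = (-5 + l)² + 13*l
-2597/s(37, 22) + 3416/(-314) = -2597/((-5 + 22)² + 13*22) + 3416/(-314) = -2597/(17² + 286) + 3416*(-1/314) = -2597/(289 + 286) - 1708/157 = -2597/575 - 1708/157 = -1389829/90275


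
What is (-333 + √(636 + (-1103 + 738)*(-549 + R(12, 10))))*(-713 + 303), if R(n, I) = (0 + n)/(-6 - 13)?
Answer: 136530 - 19270*√32889/19 ≈ -47400.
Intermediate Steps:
R(n, I) = -n/19 (R(n, I) = n/(-19) = n*(-1/19) = -n/19)
(-333 + √(636 + (-1103 + 738)*(-549 + R(12, 10))))*(-713 + 303) = (-333 + √(636 + (-1103 + 738)*(-549 - 1/19*12)))*(-713 + 303) = (-333 + √(636 - 365*(-549 - 12/19)))*(-410) = (-333 + √(636 - 365*(-10443/19)))*(-410) = (-333 + √(636 + 3811695/19))*(-410) = (-333 + √(3823779/19))*(-410) = (-333 + 47*√32889/19)*(-410) = 136530 - 19270*√32889/19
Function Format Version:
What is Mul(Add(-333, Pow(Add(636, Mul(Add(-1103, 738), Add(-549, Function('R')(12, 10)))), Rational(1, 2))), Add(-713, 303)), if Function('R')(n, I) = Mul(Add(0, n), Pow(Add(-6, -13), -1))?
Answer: Add(136530, Mul(Rational(-19270, 19), Pow(32889, Rational(1, 2)))) ≈ -47400.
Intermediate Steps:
Function('R')(n, I) = Mul(Rational(-1, 19), n) (Function('R')(n, I) = Mul(n, Pow(-19, -1)) = Mul(n, Rational(-1, 19)) = Mul(Rational(-1, 19), n))
Mul(Add(-333, Pow(Add(636, Mul(Add(-1103, 738), Add(-549, Function('R')(12, 10)))), Rational(1, 2))), Add(-713, 303)) = Mul(Add(-333, Pow(Add(636, Mul(Add(-1103, 738), Add(-549, Mul(Rational(-1, 19), 12)))), Rational(1, 2))), Add(-713, 303)) = Mul(Add(-333, Pow(Add(636, Mul(-365, Add(-549, Rational(-12, 19)))), Rational(1, 2))), -410) = Mul(Add(-333, Pow(Add(636, Mul(-365, Rational(-10443, 19))), Rational(1, 2))), -410) = Mul(Add(-333, Pow(Add(636, Rational(3811695, 19)), Rational(1, 2))), -410) = Mul(Add(-333, Pow(Rational(3823779, 19), Rational(1, 2))), -410) = Mul(Add(-333, Mul(Rational(47, 19), Pow(32889, Rational(1, 2)))), -410) = Add(136530, Mul(Rational(-19270, 19), Pow(32889, Rational(1, 2))))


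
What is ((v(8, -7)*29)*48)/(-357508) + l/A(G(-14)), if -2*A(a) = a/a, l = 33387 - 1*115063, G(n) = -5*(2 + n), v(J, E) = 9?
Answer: 14599908572/89377 ≈ 1.6335e+5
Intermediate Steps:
G(n) = -10 - 5*n
l = -81676 (l = 33387 - 115063 = -81676)
A(a) = -½ (A(a) = -a/(2*a) = -½*1 = -½)
((v(8, -7)*29)*48)/(-357508) + l/A(G(-14)) = ((9*29)*48)/(-357508) - 81676/(-½) = (261*48)*(-1/357508) - 81676*(-2) = 12528*(-1/357508) + 163352 = -3132/89377 + 163352 = 14599908572/89377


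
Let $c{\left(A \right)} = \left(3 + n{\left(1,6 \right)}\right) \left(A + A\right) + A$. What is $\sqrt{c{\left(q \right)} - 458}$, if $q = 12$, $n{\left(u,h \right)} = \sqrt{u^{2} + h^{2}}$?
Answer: $\sqrt{-374 + 24 \sqrt{37}} \approx 15.1 i$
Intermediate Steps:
$n{\left(u,h \right)} = \sqrt{h^{2} + u^{2}}$
$c{\left(A \right)} = A + 2 A \left(3 + \sqrt{37}\right)$ ($c{\left(A \right)} = \left(3 + \sqrt{6^{2} + 1^{2}}\right) \left(A + A\right) + A = \left(3 + \sqrt{36 + 1}\right) 2 A + A = \left(3 + \sqrt{37}\right) 2 A + A = 2 A \left(3 + \sqrt{37}\right) + A = A + 2 A \left(3 + \sqrt{37}\right)$)
$\sqrt{c{\left(q \right)} - 458} = \sqrt{12 \left(7 + 2 \sqrt{37}\right) - 458} = \sqrt{\left(84 + 24 \sqrt{37}\right) - 458} = \sqrt{-374 + 24 \sqrt{37}}$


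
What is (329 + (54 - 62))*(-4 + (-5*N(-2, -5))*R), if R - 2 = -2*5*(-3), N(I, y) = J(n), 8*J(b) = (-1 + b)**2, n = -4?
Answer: -161784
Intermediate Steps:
J(b) = (-1 + b)**2/8
N(I, y) = 25/8 (N(I, y) = (-1 - 4)**2/8 = (1/8)*(-5)**2 = (1/8)*25 = 25/8)
R = 32 (R = 2 - 2*5*(-3) = 2 - 10*(-3) = 2 + 30 = 32)
(329 + (54 - 62))*(-4 + (-5*N(-2, -5))*R) = (329 + (54 - 62))*(-4 - 5*25/8*32) = (329 - 8)*(-4 - 125/8*32) = 321*(-4 - 500) = 321*(-504) = -161784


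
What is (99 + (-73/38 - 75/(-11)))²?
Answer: 1886078041/174724 ≈ 10795.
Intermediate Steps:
(99 + (-73/38 - 75/(-11)))² = (99 + (-73*1/38 - 75*(-1/11)))² = (99 + (-73/38 + 75/11))² = (99 + 2047/418)² = (43429/418)² = 1886078041/174724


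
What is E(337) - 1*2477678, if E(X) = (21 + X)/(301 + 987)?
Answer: -1595624453/644 ≈ -2.4777e+6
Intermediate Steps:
E(X) = 3/184 + X/1288 (E(X) = (21 + X)/1288 = (21 + X)*(1/1288) = 3/184 + X/1288)
E(337) - 1*2477678 = (3/184 + (1/1288)*337) - 1*2477678 = (3/184 + 337/1288) - 2477678 = 179/644 - 2477678 = -1595624453/644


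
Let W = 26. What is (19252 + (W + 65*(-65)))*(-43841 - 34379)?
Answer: -1177445660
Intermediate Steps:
(19252 + (W + 65*(-65)))*(-43841 - 34379) = (19252 + (26 + 65*(-65)))*(-43841 - 34379) = (19252 + (26 - 4225))*(-78220) = (19252 - 4199)*(-78220) = 15053*(-78220) = -1177445660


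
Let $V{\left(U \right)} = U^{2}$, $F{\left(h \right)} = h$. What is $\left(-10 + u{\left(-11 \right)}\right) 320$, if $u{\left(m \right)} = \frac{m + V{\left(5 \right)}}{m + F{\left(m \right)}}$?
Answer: $- \frac{37440}{11} \approx -3403.6$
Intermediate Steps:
$u{\left(m \right)} = \frac{25 + m}{2 m}$ ($u{\left(m \right)} = \frac{m + 5^{2}}{m + m} = \frac{m + 25}{2 m} = \left(25 + m\right) \frac{1}{2 m} = \frac{25 + m}{2 m}$)
$\left(-10 + u{\left(-11 \right)}\right) 320 = \left(-10 + \frac{25 - 11}{2 \left(-11\right)}\right) 320 = \left(-10 + \frac{1}{2} \left(- \frac{1}{11}\right) 14\right) 320 = \left(-10 - \frac{7}{11}\right) 320 = \left(- \frac{117}{11}\right) 320 = - \frac{37440}{11}$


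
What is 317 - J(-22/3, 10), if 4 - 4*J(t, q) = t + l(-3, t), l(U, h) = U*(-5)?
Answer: 3815/12 ≈ 317.92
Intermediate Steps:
l(U, h) = -5*U
J(t, q) = -11/4 - t/4 (J(t, q) = 1 - (t - 5*(-3))/4 = 1 - (t + 15)/4 = 1 - (15 + t)/4 = 1 + (-15/4 - t/4) = -11/4 - t/4)
317 - J(-22/3, 10) = 317 - (-11/4 - (-11)/(2*3)) = 317 - (-11/4 - ¼*(-22/3)) = 317 - (-11/4 + 11/6) = 317 - 1*(-11/12) = 317 + 11/12 = 3815/12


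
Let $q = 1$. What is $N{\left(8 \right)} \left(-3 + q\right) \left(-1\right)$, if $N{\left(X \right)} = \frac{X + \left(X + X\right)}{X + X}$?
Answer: $3$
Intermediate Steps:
$N{\left(X \right)} = \frac{3}{2}$ ($N{\left(X \right)} = \frac{X + 2 X}{2 X} = 3 X \frac{1}{2 X} = \frac{3}{2}$)
$N{\left(8 \right)} \left(-3 + q\right) \left(-1\right) = \frac{3 \left(-3 + 1\right) \left(-1\right)}{2} = \frac{3 \left(\left(-2\right) \left(-1\right)\right)}{2} = \frac{3}{2} \cdot 2 = 3$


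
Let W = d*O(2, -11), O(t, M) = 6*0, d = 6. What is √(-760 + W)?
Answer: 2*I*√190 ≈ 27.568*I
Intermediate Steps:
O(t, M) = 0
W = 0 (W = 6*0 = 0)
√(-760 + W) = √(-760 + 0) = √(-760) = 2*I*√190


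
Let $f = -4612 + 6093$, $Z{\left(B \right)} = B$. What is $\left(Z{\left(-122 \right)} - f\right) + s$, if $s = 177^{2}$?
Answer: $29726$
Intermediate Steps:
$f = 1481$
$s = 31329$
$\left(Z{\left(-122 \right)} - f\right) + s = \left(-122 - 1481\right) + 31329 = -1603 + 31329 = 29726$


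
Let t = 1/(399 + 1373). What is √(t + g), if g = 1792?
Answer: 15*√6252059/886 ≈ 42.332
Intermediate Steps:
t = 1/1772 ≈ 0.00056433
√(t + g) = √(1/1772 + 1792) = √(3175425/1772) = 15*√6252059/886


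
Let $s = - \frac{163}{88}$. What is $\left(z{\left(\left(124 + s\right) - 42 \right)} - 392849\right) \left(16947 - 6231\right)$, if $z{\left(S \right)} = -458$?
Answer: $-4214677812$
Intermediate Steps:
$s = - \frac{163}{88}$ ($s = \left(-163\right) \frac{1}{88} = - \frac{163}{88} \approx -1.8523$)
$\left(z{\left(\left(124 + s\right) - 42 \right)} - 392849\right) \left(16947 - 6231\right) = \left(-458 - 392849\right) \left(16947 - 6231\right) = \left(-393307\right) 10716 = -4214677812$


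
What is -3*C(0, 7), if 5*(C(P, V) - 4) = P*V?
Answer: -12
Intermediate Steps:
C(P, V) = 4 + P*V/5 (C(P, V) = 4 + (P*V)/5 = 4 + P*V/5)
-3*C(0, 7) = -3*(4 + (⅕)*0*7) = -3*(4 + 0) = -3*4 = -12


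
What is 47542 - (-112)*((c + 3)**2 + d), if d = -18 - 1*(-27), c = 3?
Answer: 52582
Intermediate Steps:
d = 9 (d = -18 + 27 = 9)
47542 - (-112)*((c + 3)**2 + d) = 47542 - (-112)*((3 + 3)**2 + 9) = 47542 - (-112)*(6**2 + 9) = 47542 - (-112)*(36 + 9) = 47542 - (-112)*45 = 47542 - 1*(-5040) = 47542 + 5040 = 52582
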